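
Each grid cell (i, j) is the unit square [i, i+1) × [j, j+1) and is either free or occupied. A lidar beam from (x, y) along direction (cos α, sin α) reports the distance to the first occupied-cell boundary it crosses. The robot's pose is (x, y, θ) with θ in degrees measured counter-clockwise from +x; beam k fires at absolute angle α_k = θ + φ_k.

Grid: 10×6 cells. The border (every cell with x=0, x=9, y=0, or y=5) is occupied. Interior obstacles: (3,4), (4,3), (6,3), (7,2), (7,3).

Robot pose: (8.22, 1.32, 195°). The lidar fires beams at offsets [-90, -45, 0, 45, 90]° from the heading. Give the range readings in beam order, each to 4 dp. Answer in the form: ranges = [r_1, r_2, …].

ranges = [0.8500, 1.3600, 1.2364, 0.3695, 0.3313]

beam 1: φ=-90°, α=105°
  cosα=-0.2588 sinα=0.9659 | (8,1) | tMaxX 0.8500 tMaxY 0.7040 | tΔX 3.8637 tΔY 1.0353
    t=0.7040 [y] (8,2)
    t=0.8500 [x] (7,2) — stop
  → r_1 = 0.8500
beam 2: φ=-45°, α=150°
  cosα=-0.8660 sinα=0.5000 | (8,1) | tMaxX 0.2540 tMaxY 1.3600 | tΔX 1.1547 tΔY 2.0000
    t=0.2540 [x] (7,1)
    t=1.3600 [y] (7,2) — stop
  → r_2 = 1.3600
beam 3: φ=0°, α=195°
  cosα=-0.9659 sinα=-0.2588 | (8,1) | tMaxX 0.2278 tMaxY 1.2364 | tΔX 1.0353 tΔY 3.8637
    t=0.2278 [x] (7,1)
    t=1.2364 [y] (7,0) — stop
  → r_3 = 1.2364
beam 4: φ=45°, α=240°
  cosα=-0.5000 sinα=-0.8660 | (8,1) | tMaxX 0.4400 tMaxY 0.3695 | tΔX 2.0000 tΔY 1.1547
    t=0.3695 [y] (8,0) — stop
  → r_4 = 0.3695
beam 5: φ=90°, α=285°
  cosα=0.2588 sinα=-0.9659 | (8,1) | tMaxX 3.0137 tMaxY 0.3313 | tΔX 3.8637 tΔY 1.0353
    t=0.3313 [y] (8,0) — stop
  → r_5 = 0.3313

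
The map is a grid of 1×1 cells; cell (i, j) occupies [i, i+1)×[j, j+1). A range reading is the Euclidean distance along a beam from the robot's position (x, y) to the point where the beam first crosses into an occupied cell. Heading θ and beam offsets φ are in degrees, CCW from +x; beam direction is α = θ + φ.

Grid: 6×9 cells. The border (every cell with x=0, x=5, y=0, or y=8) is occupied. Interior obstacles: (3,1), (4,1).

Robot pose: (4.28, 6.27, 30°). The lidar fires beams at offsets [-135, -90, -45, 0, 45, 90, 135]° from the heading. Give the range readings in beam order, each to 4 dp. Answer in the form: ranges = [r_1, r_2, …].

ranges = [4.4206, 1.4400, 0.7454, 0.8314, 1.7910, 1.9976, 3.3957]

beam 1: φ=-135°, α=255°
  dir = (cos 255°, sin 255°) = (-0.2588, -0.9659); from cell (4,6)
  next x-line at t=1.0818, next y-line at t=0.2795; Δt_x=3.8637, Δt_y=1.0353
    y: enter (4,5) at t=0.2795
    x: enter (3,5) at t=1.0818
    y: enter (3,4) at t=1.3148
    y: enter (3,3) at t=2.3501
    y: enter (3,2) at t=3.3854
    y: enter (3,1) at t=4.4206 ← occupied
  → r_1 = 4.4206
beam 2: φ=-90°, α=300°
  dir = (cos 300°, sin 300°) = (0.5000, -0.8660); from cell (4,6)
  next x-line at t=1.4400, next y-line at t=0.3118; Δt_x=2.0000, Δt_y=1.1547
    y: enter (4,5) at t=0.3118
    x: enter (5,5) at t=1.4400 ← occupied
  → r_2 = 1.4400
beam 3: φ=-45°, α=345°
  dir = (cos 345°, sin 345°) = (0.9659, -0.2588); from cell (4,6)
  next x-line at t=0.7454, next y-line at t=1.0432; Δt_x=1.0353, Δt_y=3.8637
    x: enter (5,6) at t=0.7454 ← occupied
  → r_3 = 0.7454
beam 4: φ=0°, α=30°
  dir = (cos 30°, sin 30°) = (0.8660, 0.5000); from cell (4,6)
  next x-line at t=0.8314, next y-line at t=1.4600; Δt_x=1.1547, Δt_y=2.0000
    x: enter (5,6) at t=0.8314 ← occupied
  → r_4 = 0.8314
beam 5: φ=45°, α=75°
  dir = (cos 75°, sin 75°) = (0.2588, 0.9659); from cell (4,6)
  next x-line at t=2.7819, next y-line at t=0.7558; Δt_x=3.8637, Δt_y=1.0353
    y: enter (4,7) at t=0.7558
    y: enter (4,8) at t=1.7910 ← occupied
  → r_5 = 1.7910
beam 6: φ=90°, α=120°
  dir = (cos 120°, sin 120°) = (-0.5000, 0.8660); from cell (4,6)
  next x-line at t=0.5600, next y-line at t=0.8429; Δt_x=2.0000, Δt_y=1.1547
    x: enter (3,6) at t=0.5600
    y: enter (3,7) at t=0.8429
    y: enter (3,8) at t=1.9976 ← occupied
  → r_6 = 1.9976
beam 7: φ=135°, α=165°
  dir = (cos 165°, sin 165°) = (-0.9659, 0.2588); from cell (4,6)
  next x-line at t=0.2899, next y-line at t=2.8205; Δt_x=1.0353, Δt_y=3.8637
    x: enter (3,6) at t=0.2899
    x: enter (2,6) at t=1.3252
    x: enter (1,6) at t=2.3604
    y: enter (1,7) at t=2.8205
    x: enter (0,7) at t=3.3957 ← occupied
  → r_7 = 3.3957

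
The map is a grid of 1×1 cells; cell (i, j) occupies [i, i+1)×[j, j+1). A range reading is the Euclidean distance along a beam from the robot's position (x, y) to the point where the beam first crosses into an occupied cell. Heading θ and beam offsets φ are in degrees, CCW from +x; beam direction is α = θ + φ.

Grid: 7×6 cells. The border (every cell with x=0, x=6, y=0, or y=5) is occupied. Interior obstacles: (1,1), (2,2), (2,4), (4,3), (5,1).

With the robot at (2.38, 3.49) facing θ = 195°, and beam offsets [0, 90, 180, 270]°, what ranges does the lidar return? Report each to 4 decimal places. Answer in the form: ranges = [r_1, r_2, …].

ranges = [1.4287, 0.5073, 1.6771, 0.5280]

beam 1: φ=0°, α=195°
  d=(-0.9659,-0.2588)  start (2,3)  tX=0.3934 tY=1.8932  stride 1/|dx|=1.0353 1/|dy|=3.8637
    cross x-line → (1,3), t=0.3934
    cross x-line → (0,3), t=1.4287 (wall)
  → r_1 = 1.4287
beam 2: φ=90°, α=285°
  d=(0.2588,-0.9659)  start (2,3)  tX=2.3955 tY=0.5073  stride 1/|dx|=3.8637 1/|dy|=1.0353
    cross y-line → (2,2), t=0.5073 (wall)
  → r_2 = 0.5073
beam 3: φ=180°, α=15°
  d=(0.9659,0.2588)  start (2,3)  tX=0.6419 tY=1.9705  stride 1/|dx|=1.0353 1/|dy|=3.8637
    cross x-line → (3,3), t=0.6419
    cross x-line → (4,3), t=1.6771 (wall)
  → r_3 = 1.6771
beam 4: φ=270°, α=105°
  d=(-0.2588,0.9659)  start (2,3)  tX=1.4682 tY=0.5280  stride 1/|dx|=3.8637 1/|dy|=1.0353
    cross y-line → (2,4), t=0.5280 (wall)
  → r_4 = 0.5280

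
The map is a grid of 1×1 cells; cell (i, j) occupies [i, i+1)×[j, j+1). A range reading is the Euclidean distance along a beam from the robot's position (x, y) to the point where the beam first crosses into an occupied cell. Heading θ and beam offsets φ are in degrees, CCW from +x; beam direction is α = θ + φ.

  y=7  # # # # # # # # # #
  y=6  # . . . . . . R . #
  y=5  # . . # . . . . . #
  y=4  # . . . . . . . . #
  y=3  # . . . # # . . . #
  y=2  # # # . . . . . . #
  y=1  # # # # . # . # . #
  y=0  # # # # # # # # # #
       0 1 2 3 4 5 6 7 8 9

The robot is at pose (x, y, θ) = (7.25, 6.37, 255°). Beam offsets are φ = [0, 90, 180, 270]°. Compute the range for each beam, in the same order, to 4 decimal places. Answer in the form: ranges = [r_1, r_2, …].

ranges = [4.8296, 1.8117, 0.6522, 2.4341]

beam 1: φ=0°, α=255°
  cosα=-0.2588 sinα=-0.9659 | (7,6) | tMaxX 0.9659 tMaxY 0.3831 | tΔX 3.8637 tΔY 1.0353
    t=0.3831 [y] (7,5)
    t=0.9659 [x] (6,5)
    t=1.4183 [y] (6,4)
    t=2.4536 [y] (6,3)
    t=3.4889 [y] (6,2)
    t=4.5242 [y] (6,1)
    t=4.8296 [x] (5,1) — stop
  → r_1 = 4.8296
beam 2: φ=90°, α=345°
  cosα=0.9659 sinα=-0.2588 | (7,6) | tMaxX 0.7765 tMaxY 1.4296 | tΔX 1.0353 tΔY 3.8637
    t=0.7765 [x] (8,6)
    t=1.4296 [y] (8,5)
    t=1.8117 [x] (9,5) — stop
  → r_2 = 1.8117
beam 3: φ=180°, α=75°
  cosα=0.2588 sinα=0.9659 | (7,6) | tMaxX 2.8978 tMaxY 0.6522 | tΔX 3.8637 tΔY 1.0353
    t=0.6522 [y] (7,7) — stop
  → r_3 = 0.6522
beam 4: φ=270°, α=165°
  cosα=-0.9659 sinα=0.2588 | (7,6) | tMaxX 0.2588 tMaxY 2.4341 | tΔX 1.0353 tΔY 3.8637
    t=0.2588 [x] (6,6)
    t=1.2941 [x] (5,6)
    t=2.3294 [x] (4,6)
    t=2.4341 [y] (4,7) — stop
  → r_4 = 2.4341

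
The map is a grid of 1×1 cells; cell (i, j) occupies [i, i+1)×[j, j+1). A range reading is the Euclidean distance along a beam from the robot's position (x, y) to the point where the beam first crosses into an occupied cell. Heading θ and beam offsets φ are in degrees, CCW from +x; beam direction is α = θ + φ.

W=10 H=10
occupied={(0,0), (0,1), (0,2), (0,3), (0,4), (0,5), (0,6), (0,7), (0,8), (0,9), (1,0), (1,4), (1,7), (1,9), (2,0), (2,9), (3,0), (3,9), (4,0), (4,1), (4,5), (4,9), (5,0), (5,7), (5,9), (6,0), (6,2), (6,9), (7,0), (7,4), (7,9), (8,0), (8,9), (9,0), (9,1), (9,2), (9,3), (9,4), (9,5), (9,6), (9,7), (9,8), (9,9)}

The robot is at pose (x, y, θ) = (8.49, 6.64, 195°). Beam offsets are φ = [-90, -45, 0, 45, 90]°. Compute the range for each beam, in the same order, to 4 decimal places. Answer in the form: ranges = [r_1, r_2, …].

beam 1: φ=-90°, α=105°
  d=(-0.2588,0.9659)  start (8,6)  tX=1.8932 tY=0.3727  stride 1/|dx|=3.8637 1/|dy|=1.0353
    cross y-line → (8,7), t=0.3727
    cross y-line → (8,8), t=1.4080
    cross x-line → (7,8), t=1.8932
    cross y-line → (7,9), t=2.4433 (wall)
  → r_1 = 2.4433
beam 2: φ=-45°, α=150°
  d=(-0.8660,0.5000)  start (8,6)  tX=0.5658 tY=0.7200  stride 1/|dx|=1.1547 1/|dy|=2.0000
    cross x-line → (7,6), t=0.5658
    cross y-line → (7,7), t=0.7200
    cross x-line → (6,7), t=1.7205
    cross y-line → (6,8), t=2.7200
    cross x-line → (5,8), t=2.8752
    cross x-line → (4,8), t=4.0299
    cross y-line → (4,9), t=4.7200 (wall)
  → r_2 = 4.7200
beam 3: φ=0°, α=195°
  d=(-0.9659,-0.2588)  start (8,6)  tX=0.5073 tY=2.4728  stride 1/|dx|=1.0353 1/|dy|=3.8637
    cross x-line → (7,6), t=0.5073
    cross x-line → (6,6), t=1.5426
    cross y-line → (6,5), t=2.4728
    cross x-line → (5,5), t=2.5778
    cross x-line → (4,5), t=3.6131 (wall)
  → r_3 = 3.6131
beam 4: φ=45°, α=240°
  d=(-0.5000,-0.8660)  start (8,6)  tX=0.9800 tY=0.7390  stride 1/|dx|=2.0000 1/|dy|=1.1547
    cross y-line → (8,5), t=0.7390
    cross x-line → (7,5), t=0.9800
    cross y-line → (7,4), t=1.8937 (wall)
  → r_4 = 1.8937
beam 5: φ=90°, α=285°
  d=(0.2588,-0.9659)  start (8,6)  tX=1.9705 tY=0.6626  stride 1/|dx|=3.8637 1/|dy|=1.0353
    cross y-line → (8,5), t=0.6626
    cross y-line → (8,4), t=1.6979
    cross x-line → (9,4), t=1.9705 (wall)
  → r_5 = 1.9705

ranges = [2.4433, 4.7200, 3.6131, 1.8937, 1.9705]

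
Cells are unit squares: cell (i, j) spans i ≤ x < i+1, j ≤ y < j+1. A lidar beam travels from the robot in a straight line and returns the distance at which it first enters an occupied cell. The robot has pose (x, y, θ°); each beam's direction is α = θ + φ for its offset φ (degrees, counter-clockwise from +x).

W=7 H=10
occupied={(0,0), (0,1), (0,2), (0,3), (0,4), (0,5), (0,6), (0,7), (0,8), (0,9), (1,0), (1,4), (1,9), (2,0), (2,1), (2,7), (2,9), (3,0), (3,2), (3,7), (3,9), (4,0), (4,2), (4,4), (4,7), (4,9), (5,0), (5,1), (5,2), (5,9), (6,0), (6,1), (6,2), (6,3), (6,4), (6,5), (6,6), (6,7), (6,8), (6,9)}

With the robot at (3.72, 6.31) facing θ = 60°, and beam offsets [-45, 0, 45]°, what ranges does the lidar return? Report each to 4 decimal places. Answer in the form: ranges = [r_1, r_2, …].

beam 1: φ=-45°, α=15°
  d=(0.9659,0.2588)  start (3,6)  tX=0.2899 tY=2.6660  stride 1/|dx|=1.0353 1/|dy|=3.8637
    cross x-line → (4,6), t=0.2899
    cross x-line → (5,6), t=1.3252
    cross x-line → (6,6), t=2.3604 (wall)
  → r_1 = 2.3604
beam 2: φ=0°, α=60°
  d=(0.5000,0.8660)  start (3,6)  tX=0.5600 tY=0.7967  stride 1/|dx|=2.0000 1/|dy|=1.1547
    cross x-line → (4,6), t=0.5600
    cross y-line → (4,7), t=0.7967 (wall)
  → r_2 = 0.7967
beam 3: φ=45°, α=105°
  d=(-0.2588,0.9659)  start (3,6)  tX=2.7819 tY=0.7143  stride 1/|dx|=3.8637 1/|dy|=1.0353
    cross y-line → (3,7), t=0.7143 (wall)
  → r_3 = 0.7143

ranges = [2.3604, 0.7967, 0.7143]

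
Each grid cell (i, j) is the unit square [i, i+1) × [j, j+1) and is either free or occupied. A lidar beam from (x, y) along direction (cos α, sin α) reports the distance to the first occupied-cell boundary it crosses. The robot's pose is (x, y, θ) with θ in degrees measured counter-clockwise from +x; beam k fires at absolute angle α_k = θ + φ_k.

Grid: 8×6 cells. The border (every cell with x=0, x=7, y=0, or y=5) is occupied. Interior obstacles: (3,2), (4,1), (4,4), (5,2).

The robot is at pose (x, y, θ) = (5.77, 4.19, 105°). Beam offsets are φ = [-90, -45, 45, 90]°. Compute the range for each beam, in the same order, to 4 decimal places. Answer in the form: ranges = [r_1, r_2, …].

ranges = [1.2734, 0.9353, 0.8891, 4.9383]

beam 1: φ=-90°, α=15°
  cosα=0.9659 sinα=0.2588 | (5,4) | tMaxX 0.2381 tMaxY 3.1296 | tΔX 1.0353 tΔY 3.8637
    t=0.2381 [x] (6,4)
    t=1.2734 [x] (7,4) — stop
  → r_1 = 1.2734
beam 2: φ=-45°, α=60°
  cosα=0.5000 sinα=0.8660 | (5,4) | tMaxX 0.4600 tMaxY 0.9353 | tΔX 2.0000 tΔY 1.1547
    t=0.4600 [x] (6,4)
    t=0.9353 [y] (6,5) — stop
  → r_2 = 0.9353
beam 3: φ=45°, α=150°
  cosα=-0.8660 sinα=0.5000 | (5,4) | tMaxX 0.8891 tMaxY 1.6200 | tΔX 1.1547 tΔY 2.0000
    t=0.8891 [x] (4,4) — stop
  → r_3 = 0.8891
beam 4: φ=90°, α=195°
  cosα=-0.9659 sinα=-0.2588 | (5,4) | tMaxX 0.7972 tMaxY 0.7341 | tΔX 1.0353 tΔY 3.8637
    t=0.7341 [y] (5,3)
    t=0.7972 [x] (4,3)
    t=1.8324 [x] (3,3)
    t=2.8677 [x] (2,3)
    t=3.9030 [x] (1,3)
    t=4.5978 [y] (1,2)
    t=4.9383 [x] (0,2) — stop
  → r_4 = 4.9383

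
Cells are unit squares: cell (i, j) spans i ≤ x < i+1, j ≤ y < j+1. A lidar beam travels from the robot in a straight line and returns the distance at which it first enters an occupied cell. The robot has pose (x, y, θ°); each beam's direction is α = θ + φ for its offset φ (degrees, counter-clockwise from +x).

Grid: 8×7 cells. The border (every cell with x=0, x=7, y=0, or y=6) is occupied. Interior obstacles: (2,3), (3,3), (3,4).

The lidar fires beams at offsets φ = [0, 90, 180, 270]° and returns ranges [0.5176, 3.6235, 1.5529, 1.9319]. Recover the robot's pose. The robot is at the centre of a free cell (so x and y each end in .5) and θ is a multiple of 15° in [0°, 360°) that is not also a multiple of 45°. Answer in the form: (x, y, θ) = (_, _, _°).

(x, y, θ) = (3.5, 1.5, 285°)

The pose lattice has 27·16 = 432 candidates. Test each by forward raycasting.
  (5.5, 4.5, 240°): beam 1 = 4.0415 ≠ 0.5176 ✗
  (1.5, 5.5, 75°): beam 2 = 0.5176 ≠ 3.6235 ✗
  (6.5, 3.5, 240°): beam 1 = 2.8868 ≠ 0.5176 ✗
  …
  (3.5, 1.5, 285°): r_1=0.5176, r_2=3.6235, r_3=1.5529, r_4=1.9319 — all match ✓
Only this pose fits every beam.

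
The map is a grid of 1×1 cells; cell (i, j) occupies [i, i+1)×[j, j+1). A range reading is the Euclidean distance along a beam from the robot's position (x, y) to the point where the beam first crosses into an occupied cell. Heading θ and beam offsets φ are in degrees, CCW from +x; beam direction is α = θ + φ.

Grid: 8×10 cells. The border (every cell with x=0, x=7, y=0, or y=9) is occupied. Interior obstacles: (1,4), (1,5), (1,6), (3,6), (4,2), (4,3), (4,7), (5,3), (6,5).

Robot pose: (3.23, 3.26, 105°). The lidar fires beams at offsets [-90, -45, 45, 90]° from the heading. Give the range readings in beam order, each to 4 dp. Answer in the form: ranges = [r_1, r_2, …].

ranges = [0.7972, 6.6280, 1.4800, 2.3087]

beam 1: φ=-90°, α=15°
  d=(0.9659,0.2588)  start (3,3)  tX=0.7972 tY=2.8591  stride 1/|dx|=1.0353 1/|dy|=3.8637
    cross x-line → (4,3), t=0.7972 (wall)
  → r_1 = 0.7972
beam 2: φ=-45°, α=60°
  d=(0.5000,0.8660)  start (3,3)  tX=1.5400 tY=0.8545  stride 1/|dx|=2.0000 1/|dy|=1.1547
    cross y-line → (3,4), t=0.8545
    cross x-line → (4,4), t=1.5400
    cross y-line → (4,5), t=2.0092
    cross y-line → (4,6), t=3.1639
    cross x-line → (5,6), t=3.5400
    cross y-line → (5,7), t=4.3186
    cross y-line → (5,8), t=5.4733
    cross x-line → (6,8), t=5.5400
    cross y-line → (6,9), t=6.6280 (wall)
  → r_2 = 6.6280
beam 3: φ=45°, α=150°
  d=(-0.8660,0.5000)  start (3,3)  tX=0.2656 tY=1.4800  stride 1/|dx|=1.1547 1/|dy|=2.0000
    cross x-line → (2,3), t=0.2656
    cross x-line → (1,3), t=1.4203
    cross y-line → (1,4), t=1.4800 (wall)
  → r_3 = 1.4800
beam 4: φ=90°, α=195°
  d=(-0.9659,-0.2588)  start (3,3)  tX=0.2381 tY=1.0046  stride 1/|dx|=1.0353 1/|dy|=3.8637
    cross x-line → (2,3), t=0.2381
    cross y-line → (2,2), t=1.0046
    cross x-line → (1,2), t=1.2734
    cross x-line → (0,2), t=2.3087 (wall)
  → r_4 = 2.3087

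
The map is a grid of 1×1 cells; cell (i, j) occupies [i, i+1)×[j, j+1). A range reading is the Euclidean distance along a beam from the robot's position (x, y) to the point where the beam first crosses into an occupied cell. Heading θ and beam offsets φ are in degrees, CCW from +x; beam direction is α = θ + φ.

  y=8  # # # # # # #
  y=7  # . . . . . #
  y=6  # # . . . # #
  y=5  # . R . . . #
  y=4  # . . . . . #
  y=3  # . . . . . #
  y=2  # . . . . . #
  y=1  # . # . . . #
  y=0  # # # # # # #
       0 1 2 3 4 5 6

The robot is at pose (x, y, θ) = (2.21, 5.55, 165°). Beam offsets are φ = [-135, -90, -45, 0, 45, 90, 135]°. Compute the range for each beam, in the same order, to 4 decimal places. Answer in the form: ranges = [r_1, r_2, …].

beam 1: φ=-135°, α=30°
  cosα=0.8660 sinα=0.5000 | (2,5) | tMaxX 0.9122 tMaxY 0.9000 | tΔX 1.1547 tΔY 2.0000
    t=0.9000 [y] (2,6)
    t=0.9122 [x] (3,6)
    t=2.0669 [x] (4,6)
    t=2.9000 [y] (4,7)
    t=3.2216 [x] (5,7)
    t=4.3763 [x] (6,7) — stop
  → r_1 = 4.3763
beam 2: φ=-90°, α=75°
  cosα=0.2588 sinα=0.9659 | (2,5) | tMaxX 3.0523 tMaxY 0.4659 | tΔX 3.8637 tΔY 1.0353
    t=0.4659 [y] (2,6)
    t=1.5012 [y] (2,7)
    t=2.5364 [y] (2,8) — stop
  → r_2 = 2.5364
beam 3: φ=-45°, α=120°
  cosα=-0.5000 sinα=0.8660 | (2,5) | tMaxX 0.4200 tMaxY 0.5196 | tΔX 2.0000 tΔY 1.1547
    t=0.4200 [x] (1,5)
    t=0.5196 [y] (1,6) — stop
  → r_3 = 0.5196
beam 4: φ=0°, α=165°
  cosα=-0.9659 sinα=0.2588 | (2,5) | tMaxX 0.2174 tMaxY 1.7387 | tΔX 1.0353 tΔY 3.8637
    t=0.2174 [x] (1,5)
    t=1.2527 [x] (0,5) — stop
  → r_4 = 1.2527
beam 5: φ=45°, α=210°
  cosα=-0.8660 sinα=-0.5000 | (2,5) | tMaxX 0.2425 tMaxY 1.1000 | tΔX 1.1547 tΔY 2.0000
    t=0.2425 [x] (1,5)
    t=1.1000 [y] (1,4)
    t=1.3972 [x] (0,4) — stop
  → r_5 = 1.3972
beam 6: φ=90°, α=255°
  cosα=-0.2588 sinα=-0.9659 | (2,5) | tMaxX 0.8114 tMaxY 0.5694 | tΔX 3.8637 tΔY 1.0353
    t=0.5694 [y] (2,4)
    t=0.8114 [x] (1,4)
    t=1.6047 [y] (1,3)
    t=2.6400 [y] (1,2)
    t=3.6752 [y] (1,1)
    t=4.6751 [x] (0,1) — stop
  → r_6 = 4.6751
beam 7: φ=135°, α=300°
  cosα=0.5000 sinα=-0.8660 | (2,5) | tMaxX 1.5800 tMaxY 0.6351 | tΔX 2.0000 tΔY 1.1547
    t=0.6351 [y] (2,4)
    t=1.5800 [x] (3,4)
    t=1.7898 [y] (3,3)
    t=2.9445 [y] (3,2)
    t=3.5800 [x] (4,2)
    t=4.0992 [y] (4,1)
    t=5.2539 [y] (4,0) — stop
  → r_7 = 5.2539

ranges = [4.3763, 2.5364, 0.5196, 1.2527, 1.3972, 4.6751, 5.2539]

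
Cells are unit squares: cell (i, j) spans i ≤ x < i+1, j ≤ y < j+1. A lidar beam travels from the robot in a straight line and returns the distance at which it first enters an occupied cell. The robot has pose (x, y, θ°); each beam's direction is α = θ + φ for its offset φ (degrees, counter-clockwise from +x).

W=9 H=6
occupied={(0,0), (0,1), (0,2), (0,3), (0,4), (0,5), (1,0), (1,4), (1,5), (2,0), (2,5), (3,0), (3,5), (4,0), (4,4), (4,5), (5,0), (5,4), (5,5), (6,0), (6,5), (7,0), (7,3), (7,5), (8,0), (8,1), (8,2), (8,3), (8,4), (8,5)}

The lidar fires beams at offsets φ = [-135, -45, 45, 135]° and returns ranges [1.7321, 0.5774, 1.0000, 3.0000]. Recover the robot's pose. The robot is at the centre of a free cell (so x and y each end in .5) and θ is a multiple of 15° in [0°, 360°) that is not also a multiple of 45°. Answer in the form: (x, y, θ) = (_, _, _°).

(x, y, θ) = (2.5, 1.5, 285°)

The pose lattice has 24·16 = 384 candidates. Test each by forward raycasting.
  (6.5, 4.5, 150°): beam 1 = 1.5529 ≠ 1.7321 ✗
  (6.5, 4.5, 330°): beam 1 = 0.5176 ≠ 1.7321 ✗
  (6.5, 4.5, 60°): beam 1 = 3.6235 ≠ 1.7321 ✗
  (5.5, 3.5, 30°): beam 1 = 2.5882 ≠ 1.7321 ✗
  (4.5, 3.5, 15°): beam 1 = 2.8868 ≠ 1.7321 ✗
  …
  (2.5, 1.5, 285°): r_1=1.7321, r_2=0.5774, r_3=1.0000, r_4=3.0000 — all match ✓
Unique over the lattice → pose = (2.5, 1.5, 285°).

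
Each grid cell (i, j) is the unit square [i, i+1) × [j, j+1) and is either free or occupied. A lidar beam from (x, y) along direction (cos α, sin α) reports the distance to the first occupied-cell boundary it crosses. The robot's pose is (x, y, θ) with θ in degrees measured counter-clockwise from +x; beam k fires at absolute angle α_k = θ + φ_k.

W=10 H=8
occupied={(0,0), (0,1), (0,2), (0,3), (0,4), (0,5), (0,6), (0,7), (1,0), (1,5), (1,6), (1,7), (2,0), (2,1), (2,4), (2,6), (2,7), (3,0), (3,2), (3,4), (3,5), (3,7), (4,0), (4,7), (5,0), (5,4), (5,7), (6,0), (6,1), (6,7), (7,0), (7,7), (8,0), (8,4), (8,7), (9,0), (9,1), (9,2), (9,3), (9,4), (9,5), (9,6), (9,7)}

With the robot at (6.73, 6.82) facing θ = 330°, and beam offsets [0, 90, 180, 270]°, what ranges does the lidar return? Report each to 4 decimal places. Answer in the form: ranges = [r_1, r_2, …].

beam 1: φ=0°, α=330°
  dir = (cos 330°, sin 330°) = (0.8660, -0.5000); from cell (6,6)
  next x-line at t=0.3118, next y-line at t=1.6400; Δt_x=1.1547, Δt_y=2.0000
    x: enter (7,6) at t=0.3118
    x: enter (8,6) at t=1.4665
    y: enter (8,5) at t=1.6400
    x: enter (9,5) at t=2.6212 ← occupied
  → r_1 = 2.6212
beam 2: φ=90°, α=60°
  dir = (cos 60°, sin 60°) = (0.5000, 0.8660); from cell (6,6)
  next x-line at t=0.5400, next y-line at t=0.2078; Δt_x=2.0000, Δt_y=1.1547
    y: enter (6,7) at t=0.2078 ← occupied
  → r_2 = 0.2078
beam 3: φ=180°, α=150°
  dir = (cos 150°, sin 150°) = (-0.8660, 0.5000); from cell (6,6)
  next x-line at t=0.8429, next y-line at t=0.3600; Δt_x=1.1547, Δt_y=2.0000
    y: enter (6,7) at t=0.3600 ← occupied
  → r_3 = 0.3600
beam 4: φ=270°, α=240°
  dir = (cos 240°, sin 240°) = (-0.5000, -0.8660); from cell (6,6)
  next x-line at t=1.4600, next y-line at t=0.9469; Δt_x=2.0000, Δt_y=1.1547
    y: enter (6,5) at t=0.9469
    x: enter (5,5) at t=1.4600
    y: enter (5,4) at t=2.1016 ← occupied
  → r_4 = 2.1016

ranges = [2.6212, 0.2078, 0.3600, 2.1016]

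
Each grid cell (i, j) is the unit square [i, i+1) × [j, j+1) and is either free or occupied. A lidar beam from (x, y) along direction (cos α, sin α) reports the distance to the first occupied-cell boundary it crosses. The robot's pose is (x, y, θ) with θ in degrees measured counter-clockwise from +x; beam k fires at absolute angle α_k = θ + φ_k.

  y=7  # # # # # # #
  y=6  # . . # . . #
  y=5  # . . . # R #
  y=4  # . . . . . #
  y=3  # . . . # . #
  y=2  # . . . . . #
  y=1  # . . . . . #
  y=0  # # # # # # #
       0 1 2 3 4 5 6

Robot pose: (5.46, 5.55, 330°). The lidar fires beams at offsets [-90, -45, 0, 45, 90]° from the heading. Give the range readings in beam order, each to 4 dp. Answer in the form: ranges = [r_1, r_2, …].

beam 1: φ=-90°, α=240°
  dir = (cos 240°, sin 240°) = (-0.5000, -0.8660); from cell (5,5)
  next x-line at t=0.9200, next y-line at t=0.6351; Δt_x=2.0000, Δt_y=1.1547
    y: enter (5,4) at t=0.6351
    x: enter (4,4) at t=0.9200
    y: enter (4,3) at t=1.7898 ← occupied
  → r_1 = 1.7898
beam 2: φ=-45°, α=285°
  dir = (cos 285°, sin 285°) = (0.2588, -0.9659); from cell (5,5)
  next x-line at t=2.0864, next y-line at t=0.5694; Δt_x=3.8637, Δt_y=1.0353
    y: enter (5,4) at t=0.5694
    y: enter (5,3) at t=1.6047
    x: enter (6,3) at t=2.0864 ← occupied
  → r_2 = 2.0864
beam 3: φ=0°, α=330°
  dir = (cos 330°, sin 330°) = (0.8660, -0.5000); from cell (5,5)
  next x-line at t=0.6235, next y-line at t=1.1000; Δt_x=1.1547, Δt_y=2.0000
    x: enter (6,5) at t=0.6235 ← occupied
  → r_3 = 0.6235
beam 4: φ=45°, α=15°
  dir = (cos 15°, sin 15°) = (0.9659, 0.2588); from cell (5,5)
  next x-line at t=0.5590, next y-line at t=1.7387; Δt_x=1.0353, Δt_y=3.8637
    x: enter (6,5) at t=0.5590 ← occupied
  → r_4 = 0.5590
beam 5: φ=90°, α=60°
  dir = (cos 60°, sin 60°) = (0.5000, 0.8660); from cell (5,5)
  next x-line at t=1.0800, next y-line at t=0.5196; Δt_x=2.0000, Δt_y=1.1547
    y: enter (5,6) at t=0.5196
    x: enter (6,6) at t=1.0800 ← occupied
  → r_5 = 1.0800

ranges = [1.7898, 2.0864, 0.6235, 0.5590, 1.0800]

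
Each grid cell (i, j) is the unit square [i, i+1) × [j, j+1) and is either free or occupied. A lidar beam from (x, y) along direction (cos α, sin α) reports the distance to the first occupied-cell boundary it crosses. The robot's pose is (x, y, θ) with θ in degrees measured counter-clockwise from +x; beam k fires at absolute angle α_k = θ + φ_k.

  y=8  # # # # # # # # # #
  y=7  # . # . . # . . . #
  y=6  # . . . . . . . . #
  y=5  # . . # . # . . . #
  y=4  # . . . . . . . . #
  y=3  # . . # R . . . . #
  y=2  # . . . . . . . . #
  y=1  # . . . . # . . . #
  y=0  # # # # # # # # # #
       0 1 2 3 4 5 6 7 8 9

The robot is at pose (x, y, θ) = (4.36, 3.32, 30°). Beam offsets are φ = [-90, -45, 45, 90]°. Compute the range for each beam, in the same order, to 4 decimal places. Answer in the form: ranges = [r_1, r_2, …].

beam 1: φ=-90°, α=300°
  direction (0.5000, -0.8660); cell (4,3); t to first gridline: x 1.2800, y 0.3695 (then +2.0000 / +1.1547)
    (4,2) via y @ 0.3695
    (5,2) via x @ 1.2800
    (5,1) via y @ 1.5242  # hit
  → r_1 = 1.5242
beam 2: φ=-45°, α=345°
  direction (0.9659, -0.2588); cell (4,3); t to first gridline: x 0.6626, y 1.2364 (then +1.0353 / +3.8637)
    (5,3) via x @ 0.6626
    (5,2) via y @ 1.2364
    (6,2) via x @ 1.6979
    (7,2) via x @ 2.7331
    (8,2) via x @ 3.7684
    (9,2) via x @ 4.8037  # hit
  → r_2 = 4.8037
beam 3: φ=45°, α=75°
  direction (0.2588, 0.9659); cell (4,3); t to first gridline: x 2.4728, y 0.7040 (then +3.8637 / +1.0353)
    (4,4) via y @ 0.7040
    (4,5) via y @ 1.7393
    (5,5) via x @ 2.4728  # hit
  → r_3 = 2.4728
beam 4: φ=90°, α=120°
  direction (-0.5000, 0.8660); cell (4,3); t to first gridline: x 0.7200, y 0.7852 (then +2.0000 / +1.1547)
    (3,3) via x @ 0.7200  # hit
  → r_4 = 0.7200

ranges = [1.5242, 4.8037, 2.4728, 0.7200]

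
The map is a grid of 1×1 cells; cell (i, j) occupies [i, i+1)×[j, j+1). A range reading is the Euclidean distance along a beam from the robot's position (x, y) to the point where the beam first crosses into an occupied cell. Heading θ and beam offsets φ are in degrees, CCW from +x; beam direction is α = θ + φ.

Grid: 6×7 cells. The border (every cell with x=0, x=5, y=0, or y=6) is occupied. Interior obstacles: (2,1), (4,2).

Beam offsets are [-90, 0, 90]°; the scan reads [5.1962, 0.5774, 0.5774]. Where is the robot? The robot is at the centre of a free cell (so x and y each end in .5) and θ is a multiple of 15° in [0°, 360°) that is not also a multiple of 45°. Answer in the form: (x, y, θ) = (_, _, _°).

Enumerate (i+0.5, j+0.5, θ) over the 18 free cells and 16 admissible headings. For each, cast all 3 beams and compare to the given ranges.
  (1.5, 2.5, 30°): beam 1 = 1.0000 ≠ 5.1962 ✗
  (1.5, 2.5, 105°): beam 1 = 3.6235 ≠ 5.1962 ✗
  (4.5, 1.5, 255°): beam 1 = 1.5529 ≠ 5.1962 ✗
  (1.5, 1.5, 165°): beam 1 = 4.6587 ≠ 5.1962 ✗
  …
  (1.5, 1.5, 150°): r_1=5.1962, r_2=0.5774, r_3=0.5774 — all match ✓
Unique over the lattice → pose = (1.5, 1.5, 150°).

(x, y, θ) = (1.5, 1.5, 150°)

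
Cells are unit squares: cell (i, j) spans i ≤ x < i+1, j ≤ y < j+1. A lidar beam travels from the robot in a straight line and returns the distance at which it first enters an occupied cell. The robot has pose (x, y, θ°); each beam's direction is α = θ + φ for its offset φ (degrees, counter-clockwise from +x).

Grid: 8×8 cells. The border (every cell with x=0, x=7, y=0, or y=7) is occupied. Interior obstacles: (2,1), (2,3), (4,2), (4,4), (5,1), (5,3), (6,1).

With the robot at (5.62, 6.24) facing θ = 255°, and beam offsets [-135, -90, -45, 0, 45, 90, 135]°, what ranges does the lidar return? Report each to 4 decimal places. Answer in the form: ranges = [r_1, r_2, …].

beam 1: φ=-135°, α=120°
  direction (-0.5000, 0.8660); cell (5,6); t to first gridline: x 1.2400, y 0.8776 (then +2.0000 / +1.1547)
    (5,7) via y @ 0.8776  # hit
  → r_1 = 0.8776
beam 2: φ=-90°, α=165°
  direction (-0.9659, 0.2588); cell (5,6); t to first gridline: x 0.6419, y 2.9364 (then +1.0353 / +3.8637)
    (4,6) via x @ 0.6419
    (3,6) via x @ 1.6771
    (2,6) via x @ 2.7124
    (2,7) via y @ 2.9364  # hit
  → r_2 = 2.9364
beam 3: φ=-45°, α=210°
  direction (-0.8660, -0.5000); cell (5,6); t to first gridline: x 0.7159, y 0.4800 (then +1.1547 / +2.0000)
    (5,5) via y @ 0.4800
    (4,5) via x @ 0.7159
    (3,5) via x @ 1.8706
    (3,4) via y @ 2.4800
    (2,4) via x @ 3.0253
    (1,4) via x @ 4.1800
    (1,3) via y @ 4.4800
    (0,3) via x @ 5.3347  # hit
  → r_3 = 5.3347
beam 4: φ=0°, α=255°
  direction (-0.2588, -0.9659); cell (5,6); t to first gridline: x 2.3955, y 0.2485 (then +3.8637 / +1.0353)
    (5,5) via y @ 0.2485
    (5,4) via y @ 1.2837
    (5,3) via y @ 2.3190  # hit
  → r_4 = 2.3190
beam 5: φ=45°, α=300°
  direction (0.5000, -0.8660); cell (5,6); t to first gridline: x 0.7600, y 0.2771 (then +2.0000 / +1.1547)
    (5,5) via y @ 0.2771
    (6,5) via x @ 0.7600
    (6,4) via y @ 1.4318
    (6,3) via y @ 2.5865
    (7,3) via x @ 2.7600  # hit
  → r_5 = 2.7600
beam 6: φ=90°, α=345°
  direction (0.9659, -0.2588); cell (5,6); t to first gridline: x 0.3934, y 0.9273 (then +1.0353 / +3.8637)
    (6,6) via x @ 0.3934
    (6,5) via y @ 0.9273
    (7,5) via x @ 1.4287  # hit
  → r_6 = 1.4287
beam 7: φ=135°, α=30°
  direction (0.8660, 0.5000); cell (5,6); t to first gridline: x 0.4388, y 1.5200 (then +1.1547 / +2.0000)
    (6,6) via x @ 0.4388
    (6,7) via y @ 1.5200  # hit
  → r_7 = 1.5200

ranges = [0.8776, 2.9364, 5.3347, 2.3190, 2.7600, 1.4287, 1.5200]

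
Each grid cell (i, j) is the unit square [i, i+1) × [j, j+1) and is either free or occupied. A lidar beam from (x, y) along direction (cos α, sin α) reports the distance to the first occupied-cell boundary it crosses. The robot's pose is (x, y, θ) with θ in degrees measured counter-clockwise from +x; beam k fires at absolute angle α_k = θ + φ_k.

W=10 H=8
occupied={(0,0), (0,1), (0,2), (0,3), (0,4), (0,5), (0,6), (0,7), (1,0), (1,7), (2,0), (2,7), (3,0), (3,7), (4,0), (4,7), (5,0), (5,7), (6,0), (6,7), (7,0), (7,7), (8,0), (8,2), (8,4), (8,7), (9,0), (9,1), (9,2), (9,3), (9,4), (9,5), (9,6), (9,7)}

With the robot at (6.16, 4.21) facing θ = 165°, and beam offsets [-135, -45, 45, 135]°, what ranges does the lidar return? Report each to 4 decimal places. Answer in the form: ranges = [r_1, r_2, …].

beam 1: φ=-135°, α=30°
  d=(0.8660,0.5000)  start (6,4)  tX=0.9699 tY=1.5800  stride 1/|dx|=1.1547 1/|dy|=2.0000
    cross x-line → (7,4), t=0.9699
    cross y-line → (7,5), t=1.5800
    cross x-line → (8,5), t=2.1246
    cross x-line → (9,5), t=3.2793 (wall)
  → r_1 = 3.2793
beam 2: φ=-45°, α=120°
  d=(-0.5000,0.8660)  start (6,4)  tX=0.3200 tY=0.9122  stride 1/|dx|=2.0000 1/|dy|=1.1547
    cross x-line → (5,4), t=0.3200
    cross y-line → (5,5), t=0.9122
    cross y-line → (5,6), t=2.0669
    cross x-line → (4,6), t=2.3200
    cross y-line → (4,7), t=3.2216 (wall)
  → r_2 = 3.2216
beam 3: φ=45°, α=210°
  d=(-0.8660,-0.5000)  start (6,4)  tX=0.1848 tY=0.4200  stride 1/|dx|=1.1547 1/|dy|=2.0000
    cross x-line → (5,4), t=0.1848
    cross y-line → (5,3), t=0.4200
    cross x-line → (4,3), t=1.3395
    cross y-line → (4,2), t=2.4200
    cross x-line → (3,2), t=2.4942
    cross x-line → (2,2), t=3.6489
    cross y-line → (2,1), t=4.4200
    cross x-line → (1,1), t=4.8036
    cross x-line → (0,1), t=5.9583 (wall)
  → r_3 = 5.9583
beam 4: φ=135°, α=300°
  d=(0.5000,-0.8660)  start (6,4)  tX=1.6800 tY=0.2425  stride 1/|dx|=2.0000 1/|dy|=1.1547
    cross y-line → (6,3), t=0.2425
    cross y-line → (6,2), t=1.3972
    cross x-line → (7,2), t=1.6800
    cross y-line → (7,1), t=2.5519
    cross x-line → (8,1), t=3.6800
    cross y-line → (8,0), t=3.7066 (wall)
  → r_4 = 3.7066

ranges = [3.2793, 3.2216, 5.9583, 3.7066]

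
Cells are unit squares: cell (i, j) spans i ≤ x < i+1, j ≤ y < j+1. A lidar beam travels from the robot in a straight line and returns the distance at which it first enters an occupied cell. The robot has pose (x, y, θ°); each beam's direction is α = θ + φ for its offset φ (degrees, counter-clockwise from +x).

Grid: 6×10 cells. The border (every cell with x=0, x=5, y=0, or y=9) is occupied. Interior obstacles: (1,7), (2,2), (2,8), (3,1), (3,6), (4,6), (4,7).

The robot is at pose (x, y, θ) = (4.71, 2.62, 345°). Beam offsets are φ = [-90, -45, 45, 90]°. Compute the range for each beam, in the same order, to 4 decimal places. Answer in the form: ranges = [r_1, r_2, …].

ranges = [1.6771, 0.5800, 0.3349, 1.1205]

beam 1: φ=-90°, α=255°
  cosα=-0.2588 sinα=-0.9659 | (4,2) | tMaxX 2.7432 tMaxY 0.6419 | tΔX 3.8637 tΔY 1.0353
    t=0.6419 [y] (4,1)
    t=1.6771 [y] (4,0) — stop
  → r_1 = 1.6771
beam 2: φ=-45°, α=300°
  cosα=0.5000 sinα=-0.8660 | (4,2) | tMaxX 0.5800 tMaxY 0.7159 | tΔX 2.0000 tΔY 1.1547
    t=0.5800 [x] (5,2) — stop
  → r_2 = 0.5800
beam 3: φ=45°, α=30°
  cosα=0.8660 sinα=0.5000 | (4,2) | tMaxX 0.3349 tMaxY 0.7600 | tΔX 1.1547 tΔY 2.0000
    t=0.3349 [x] (5,2) — stop
  → r_3 = 0.3349
beam 4: φ=90°, α=75°
  cosα=0.2588 sinα=0.9659 | (4,2) | tMaxX 1.1205 tMaxY 0.3934 | tΔX 3.8637 tΔY 1.0353
    t=0.3934 [y] (4,3)
    t=1.1205 [x] (5,3) — stop
  → r_4 = 1.1205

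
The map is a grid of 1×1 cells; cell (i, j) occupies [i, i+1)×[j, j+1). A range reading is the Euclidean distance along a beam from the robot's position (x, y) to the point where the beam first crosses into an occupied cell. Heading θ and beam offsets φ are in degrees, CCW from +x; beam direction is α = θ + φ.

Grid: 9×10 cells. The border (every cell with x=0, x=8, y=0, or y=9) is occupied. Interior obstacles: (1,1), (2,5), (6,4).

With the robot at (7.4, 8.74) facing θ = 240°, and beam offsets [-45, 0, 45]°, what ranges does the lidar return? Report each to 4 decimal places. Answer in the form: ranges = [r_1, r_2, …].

ranges = [6.6258, 8.9374, 2.3182]

beam 1: φ=-45°, α=195°
  d=(-0.9659,-0.2588)  start (7,8)  tX=0.4141 tY=2.8591  stride 1/|dx|=1.0353 1/|dy|=3.8637
    cross x-line → (6,8), t=0.4141
    cross x-line → (5,8), t=1.4494
    cross x-line → (4,8), t=2.4847
    cross y-line → (4,7), t=2.8591
    cross x-line → (3,7), t=3.5199
    cross x-line → (2,7), t=4.5552
    cross x-line → (1,7), t=5.5905
    cross x-line → (0,7), t=6.6258 (wall)
  → r_1 = 6.6258
beam 2: φ=0°, α=240°
  d=(-0.5000,-0.8660)  start (7,8)  tX=0.8000 tY=0.8545  stride 1/|dx|=2.0000 1/|dy|=1.1547
    cross x-line → (6,8), t=0.8000
    cross y-line → (6,7), t=0.8545
    cross y-line → (6,6), t=2.0092
    cross x-line → (5,6), t=2.8000
    cross y-line → (5,5), t=3.1639
    cross y-line → (5,4), t=4.3186
    cross x-line → (4,4), t=4.8000
    cross y-line → (4,3), t=5.4733
    cross y-line → (4,2), t=6.6280
    cross x-line → (3,2), t=6.8000
    cross y-line → (3,1), t=7.7827
    cross x-line → (2,1), t=8.8000
    cross y-line → (2,0), t=8.9374 (wall)
  → r_2 = 8.9374
beam 3: φ=45°, α=285°
  d=(0.2588,-0.9659)  start (7,8)  tX=2.3182 tY=0.7661  stride 1/|dx|=3.8637 1/|dy|=1.0353
    cross y-line → (7,7), t=0.7661
    cross y-line → (7,6), t=1.8014
    cross x-line → (8,6), t=2.3182 (wall)
  → r_3 = 2.3182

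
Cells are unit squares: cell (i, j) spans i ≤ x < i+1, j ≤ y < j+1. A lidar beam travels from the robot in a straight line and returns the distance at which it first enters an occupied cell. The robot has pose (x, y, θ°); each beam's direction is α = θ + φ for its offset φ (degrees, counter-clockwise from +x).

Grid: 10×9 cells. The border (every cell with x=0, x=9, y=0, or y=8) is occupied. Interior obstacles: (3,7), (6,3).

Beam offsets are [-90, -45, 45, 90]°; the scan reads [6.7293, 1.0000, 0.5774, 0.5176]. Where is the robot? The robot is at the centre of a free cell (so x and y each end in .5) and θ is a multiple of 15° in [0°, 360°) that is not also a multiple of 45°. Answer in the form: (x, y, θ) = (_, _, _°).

Candidates: 54 free-cell centres × 16 headings = 864 poses. Raycast each; keep the one whose scan matches to 4 dp.
  (2.5, 5.5, 240°): beam 1 = 1.7321 ≠ 6.7293 ✗
  (8.5, 2.5, 210°): beam 1 = 6.3509 ≠ 6.7293 ✗
  (4.5, 5.5, 30°): beam 1 = 5.1962 ≠ 6.7293 ✗
  (4.5, 5.5, 330°): beam 1 = 5.1962 ≠ 6.7293 ✗
  (6.5, 6.5, 330°): beam 1 = 6.3509 ≠ 6.7293 ✗
  …
  (8.5, 7.5, 345°): r_1=6.7293, r_2=1.0000, r_3=0.5774, r_4=0.5176 — all match ✓
Unique over the lattice → pose = (8.5, 7.5, 345°).

(x, y, θ) = (8.5, 7.5, 345°)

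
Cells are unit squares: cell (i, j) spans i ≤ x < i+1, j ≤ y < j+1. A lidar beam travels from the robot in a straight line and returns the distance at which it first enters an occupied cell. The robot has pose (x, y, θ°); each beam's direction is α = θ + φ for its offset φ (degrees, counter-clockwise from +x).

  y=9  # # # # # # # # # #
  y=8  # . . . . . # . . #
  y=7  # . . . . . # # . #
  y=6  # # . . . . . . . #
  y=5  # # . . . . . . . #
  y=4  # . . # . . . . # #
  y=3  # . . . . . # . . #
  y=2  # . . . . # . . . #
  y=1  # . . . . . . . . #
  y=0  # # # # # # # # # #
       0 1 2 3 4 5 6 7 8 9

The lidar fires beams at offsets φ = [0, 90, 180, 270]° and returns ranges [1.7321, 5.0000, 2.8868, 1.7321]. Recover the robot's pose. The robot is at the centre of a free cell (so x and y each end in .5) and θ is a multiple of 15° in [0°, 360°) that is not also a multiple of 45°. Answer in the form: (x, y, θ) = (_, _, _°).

(x, y, θ) = (3.5, 7.5, 210°)

Enumerate (i+0.5, j+0.5, θ) over the 55 free cells and 16 admissible headings. For each, cast all 4 beams and compare to the given ranges.
  (8.5, 6.5, 150°): beam 1 = 1.0000 ≠ 1.7321 ✗
  (3.5, 1.5, 345°): beam 1 = 1.9319 ≠ 1.7321 ✗
  (1.5, 1.5, 195°): beam 1 = 0.5176 ≠ 1.7321 ✗
  (4.5, 3.5, 60°): beam 1 = 4.0415 ≠ 1.7321 ✗
  …
  (3.5, 7.5, 210°): r_1=1.7321, r_2=5.0000, r_3=2.8868, r_4=1.7321 — all match ✓
Unique over the lattice → pose = (3.5, 7.5, 210°).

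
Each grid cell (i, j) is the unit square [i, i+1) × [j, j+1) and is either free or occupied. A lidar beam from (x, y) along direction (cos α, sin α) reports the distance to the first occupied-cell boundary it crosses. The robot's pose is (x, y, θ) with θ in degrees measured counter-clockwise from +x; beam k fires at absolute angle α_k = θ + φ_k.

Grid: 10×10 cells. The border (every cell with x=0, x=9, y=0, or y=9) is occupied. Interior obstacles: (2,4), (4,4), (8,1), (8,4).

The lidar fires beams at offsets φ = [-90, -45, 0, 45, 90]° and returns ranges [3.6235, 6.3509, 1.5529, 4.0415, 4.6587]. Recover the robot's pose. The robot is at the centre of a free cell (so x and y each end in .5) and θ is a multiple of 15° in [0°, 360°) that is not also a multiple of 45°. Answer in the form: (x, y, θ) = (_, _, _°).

Enumerate (i+0.5, j+0.5, θ) over the 60 free cells and 16 admissible headings. For each, cast all 5 beams and compare to the given ranges.
  (2.5, 5.5, 60°): beam 1 = 1.7321 ≠ 3.6235 ✗
  (8.5, 6.5, 120°): beam 1 = 0.5774 ≠ 3.6235 ✗
  (8.5, 8.5, 285°): beam 1 = 7.7646 ≠ 3.6235 ✗
  (4.5, 5.5, 105°): beam 1 = 4.6587 ≠ 3.6235 ✗
  …
  (4.5, 6.5, 285°): r_1=3.6235, r_2=6.3509, r_3=1.5529, r_4=4.0415, r_5=4.6587 — all match ✓
Only this pose fits every beam.

(x, y, θ) = (4.5, 6.5, 285°)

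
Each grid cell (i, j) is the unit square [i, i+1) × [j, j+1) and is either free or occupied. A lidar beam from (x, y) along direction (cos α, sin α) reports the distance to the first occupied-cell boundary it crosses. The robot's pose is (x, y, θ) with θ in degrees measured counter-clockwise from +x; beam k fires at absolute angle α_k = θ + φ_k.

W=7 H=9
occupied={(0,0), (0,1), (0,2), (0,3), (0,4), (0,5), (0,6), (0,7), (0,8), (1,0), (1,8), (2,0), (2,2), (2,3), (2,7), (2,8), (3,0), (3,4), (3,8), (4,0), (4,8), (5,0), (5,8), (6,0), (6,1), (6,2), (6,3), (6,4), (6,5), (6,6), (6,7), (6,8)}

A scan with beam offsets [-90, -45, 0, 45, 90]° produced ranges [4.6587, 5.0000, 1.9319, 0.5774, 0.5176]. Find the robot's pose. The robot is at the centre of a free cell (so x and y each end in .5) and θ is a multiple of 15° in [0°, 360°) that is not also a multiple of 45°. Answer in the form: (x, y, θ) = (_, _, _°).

(x, y, θ) = (5.5, 6.5, 285°)

Enumerate (i+0.5, j+0.5, θ) over the 31 free cells and 16 admissible headings. For each, cast all 5 beams and compare to the given ranges.
  (1.5, 1.5, 120°): beam 1 = 1.0000 ≠ 4.6587 ✗
  (1.5, 1.5, 300°): beam 1 = 0.5774 ≠ 4.6587 ✗
  (1.5, 6.5, 15°): beam 1 = 2.5882 ≠ 4.6587 ✗
  (4.5, 2.5, 60°): beam 1 = 1.7321 ≠ 4.6587 ✗
  …
  (5.5, 6.5, 285°): r_1=4.6587, r_2=5.0000, r_3=1.9319, r_4=0.5774, r_5=0.5176 — all match ✓
Unique over the lattice → pose = (5.5, 6.5, 285°).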